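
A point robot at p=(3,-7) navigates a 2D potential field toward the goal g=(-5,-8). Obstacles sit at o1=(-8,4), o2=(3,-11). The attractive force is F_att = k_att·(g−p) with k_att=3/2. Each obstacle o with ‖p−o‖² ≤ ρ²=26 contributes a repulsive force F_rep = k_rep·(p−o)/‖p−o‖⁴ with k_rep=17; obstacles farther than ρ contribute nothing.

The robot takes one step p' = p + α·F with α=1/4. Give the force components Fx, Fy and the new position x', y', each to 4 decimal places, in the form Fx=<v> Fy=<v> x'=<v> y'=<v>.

F_att = 3/2·(g−p) = 3/2·(-8,-1) = (-12.0000,-1.5000)
o1: d²=242 > ρ²=26 → inactive
o2: d²=16 ≤ ρ²=26; F_rep = 17·(0,4)/16² = (0.0000,0.2656)
F = F_att + ΣF_rep = (-12.0000,-1.2344)
p' = p + 1/4·F = (0.0000,-7.3086)

Fx=-12.0000 Fy=-1.2344 x'=0.0000 y'=-7.3086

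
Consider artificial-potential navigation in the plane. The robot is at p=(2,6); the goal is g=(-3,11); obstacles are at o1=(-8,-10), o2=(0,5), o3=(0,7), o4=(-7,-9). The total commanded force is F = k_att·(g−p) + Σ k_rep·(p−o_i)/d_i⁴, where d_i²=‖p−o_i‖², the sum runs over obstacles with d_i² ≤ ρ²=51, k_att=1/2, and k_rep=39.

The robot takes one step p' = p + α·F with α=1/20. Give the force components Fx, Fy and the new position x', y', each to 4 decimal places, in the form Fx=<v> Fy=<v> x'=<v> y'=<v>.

F_att = 1/2·(g−p) = 1/2·(-5,5) = (-2.5000,2.5000)
o1: d²=356 > ρ²=51 → inactive
o2: d²=5 ≤ ρ²=51; F_rep = 39·(2,1)/5² = (3.1200,1.5600)
o3: d²=5 ≤ ρ²=51; F_rep = 39·(2,-1)/5² = (3.1200,-1.5600)
o4: d²=306 > ρ²=51 → inactive
F = F_att + ΣF_rep = (3.7400,2.5000)
p' = p + 1/20·F = (2.1870,6.1250)

Fx=3.7400 Fy=2.5000 x'=2.1870 y'=6.1250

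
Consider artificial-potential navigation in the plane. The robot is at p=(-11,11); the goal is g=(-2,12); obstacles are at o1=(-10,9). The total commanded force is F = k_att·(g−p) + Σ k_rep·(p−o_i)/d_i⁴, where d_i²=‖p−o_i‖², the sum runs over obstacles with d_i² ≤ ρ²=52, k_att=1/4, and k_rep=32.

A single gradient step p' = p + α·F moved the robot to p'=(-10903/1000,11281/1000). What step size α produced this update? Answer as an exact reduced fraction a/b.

α = 1/10

F_att = 1/4·(g−p) = 1/4·(9,1) = (2.2500,0.2500)
o1: d²=5 ≤ ρ²=52; F_rep = 32·(-1,2)/5² = (-1.2800,2.5600)
F = F_att + ΣF_rep = (0.9700,2.8100)
Δp = p'−p = (0.0970,0.2810); α = Δx/Fx = (97/1000) / (97/100) = 1/10
check: Δy/Fy = (281/1000) / (281/100) = 1/10 ✓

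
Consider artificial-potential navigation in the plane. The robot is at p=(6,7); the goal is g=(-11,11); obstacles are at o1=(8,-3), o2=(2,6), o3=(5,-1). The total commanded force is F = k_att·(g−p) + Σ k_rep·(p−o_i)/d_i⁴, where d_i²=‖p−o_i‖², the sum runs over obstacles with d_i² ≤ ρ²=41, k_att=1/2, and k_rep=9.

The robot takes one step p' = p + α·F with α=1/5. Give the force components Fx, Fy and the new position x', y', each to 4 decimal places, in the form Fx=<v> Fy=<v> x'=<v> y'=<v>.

Fx=-8.3754 Fy=2.0311 x'=4.3249 y'=7.4062

F_att = 1/2·(g−p) = 1/2·(-17,4) = (-8.5000,2.0000)
o1: d²=104 > ρ²=41 → inactive
o2: d²=17 ≤ ρ²=41; F_rep = 9·(4,1)/17² = (0.1246,0.0311)
o3: d²=65 > ρ²=41 → inactive
F = F_att + ΣF_rep = (-8.3754,2.0311)
p' = p + 1/5·F = (4.3249,7.4062)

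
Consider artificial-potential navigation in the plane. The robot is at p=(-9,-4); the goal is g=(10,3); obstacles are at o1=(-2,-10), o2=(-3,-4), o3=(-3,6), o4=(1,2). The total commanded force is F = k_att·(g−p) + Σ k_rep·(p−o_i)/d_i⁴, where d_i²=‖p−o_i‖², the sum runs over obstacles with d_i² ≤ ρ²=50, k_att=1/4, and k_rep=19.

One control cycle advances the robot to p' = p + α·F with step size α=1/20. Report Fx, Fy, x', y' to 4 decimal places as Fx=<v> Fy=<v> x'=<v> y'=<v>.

Fx=4.6620 Fy=1.7500 x'=-8.7669 y'=-3.9125

F_att = 1/4·(g−p) = 1/4·(19,7) = (4.7500,1.7500)
o1: d²=85 > ρ²=50 → inactive
o2: d²=36 ≤ ρ²=50; F_rep = 19·(-6,0)/36² = (-0.0880,0.0000)
o3: d²=136 > ρ²=50 → inactive
o4: d²=136 > ρ²=50 → inactive
F = F_att + ΣF_rep = (4.6620,1.7500)
p' = p + 1/20·F = (-8.7669,-3.9125)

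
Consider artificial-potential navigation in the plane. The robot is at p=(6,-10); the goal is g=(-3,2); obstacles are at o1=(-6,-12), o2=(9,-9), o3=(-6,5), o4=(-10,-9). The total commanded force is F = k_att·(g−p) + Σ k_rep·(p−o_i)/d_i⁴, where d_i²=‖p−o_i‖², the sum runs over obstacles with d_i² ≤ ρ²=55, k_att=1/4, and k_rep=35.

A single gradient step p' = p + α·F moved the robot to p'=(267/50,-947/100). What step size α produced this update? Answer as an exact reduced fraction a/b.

F_att = 1/4·(g−p) = 1/4·(-9,12) = (-2.2500,3.0000)
o1: d²=148 > ρ²=55 → inactive
o2: d²=10 ≤ ρ²=55; F_rep = 35·(-3,-1)/10² = (-1.0500,-0.3500)
o3: d²=369 > ρ²=55 → inactive
o4: d²=257 > ρ²=55 → inactive
F = F_att + ΣF_rep = (-3.3000,2.6500)
Δp = p'−p = (-0.6600,0.5300); α = Δx/Fx = (-33/50) / (-33/10) = 1/5
check: Δy/Fy = (53/100) / (53/20) = 1/5 ✓

α = 1/5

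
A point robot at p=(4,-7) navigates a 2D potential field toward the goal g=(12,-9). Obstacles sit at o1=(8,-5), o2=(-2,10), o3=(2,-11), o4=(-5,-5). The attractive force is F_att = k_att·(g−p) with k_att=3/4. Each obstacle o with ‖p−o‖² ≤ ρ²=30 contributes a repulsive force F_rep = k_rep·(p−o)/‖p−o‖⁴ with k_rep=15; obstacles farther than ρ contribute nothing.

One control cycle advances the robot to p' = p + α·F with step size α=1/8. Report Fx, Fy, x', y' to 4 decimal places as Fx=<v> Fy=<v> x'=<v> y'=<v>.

F_att = 3/4·(g−p) = 3/4·(8,-2) = (6.0000,-1.5000)
o1: d²=20 ≤ ρ²=30; F_rep = 15·(-4,-2)/20² = (-0.1500,-0.0750)
o2: d²=325 > ρ²=30 → inactive
o3: d²=20 ≤ ρ²=30; F_rep = 15·(2,4)/20² = (0.0750,0.1500)
o4: d²=85 > ρ²=30 → inactive
F = F_att + ΣF_rep = (5.9250,-1.4250)
p' = p + 1/8·F = (4.7406,-7.1781)

Fx=5.9250 Fy=-1.4250 x'=4.7406 y'=-7.1781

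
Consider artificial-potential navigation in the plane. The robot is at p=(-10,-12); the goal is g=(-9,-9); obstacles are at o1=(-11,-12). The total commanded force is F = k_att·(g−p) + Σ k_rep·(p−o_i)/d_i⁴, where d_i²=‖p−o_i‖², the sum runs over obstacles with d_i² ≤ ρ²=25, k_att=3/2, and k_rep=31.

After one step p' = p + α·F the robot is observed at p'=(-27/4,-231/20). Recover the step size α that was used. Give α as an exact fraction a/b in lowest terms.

F_att = 3/2·(g−p) = 3/2·(1,3) = (1.5000,4.5000)
o1: d²=1 ≤ ρ²=25; F_rep = 31·(1,0)/1² = (31.0000,0.0000)
F = F_att + ΣF_rep = (32.5000,4.5000)
Δp = p'−p = (3.2500,0.4500); α = Δx/Fx = (13/4) / (65/2) = 1/10
check: Δy/Fy = (9/20) / (9/2) = 1/10 ✓

α = 1/10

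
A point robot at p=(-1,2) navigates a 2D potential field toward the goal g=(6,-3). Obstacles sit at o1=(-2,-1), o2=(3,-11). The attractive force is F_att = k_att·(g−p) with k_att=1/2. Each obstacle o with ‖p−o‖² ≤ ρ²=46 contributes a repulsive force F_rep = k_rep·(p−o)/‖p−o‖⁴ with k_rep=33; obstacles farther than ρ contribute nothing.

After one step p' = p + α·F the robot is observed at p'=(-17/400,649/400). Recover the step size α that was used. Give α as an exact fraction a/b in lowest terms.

α = 1/4

F_att = 1/2·(g−p) = 1/2·(7,-5) = (3.5000,-2.5000)
o1: d²=10 ≤ ρ²=46; F_rep = 33·(1,3)/10² = (0.3300,0.9900)
o2: d²=185 > ρ²=46 → inactive
F = F_att + ΣF_rep = (3.8300,-1.5100)
Δp = p'−p = (0.9575,-0.3775); α = Δx/Fx = (383/400) / (383/100) = 1/4
check: Δy/Fy = (-151/400) / (-151/100) = 1/4 ✓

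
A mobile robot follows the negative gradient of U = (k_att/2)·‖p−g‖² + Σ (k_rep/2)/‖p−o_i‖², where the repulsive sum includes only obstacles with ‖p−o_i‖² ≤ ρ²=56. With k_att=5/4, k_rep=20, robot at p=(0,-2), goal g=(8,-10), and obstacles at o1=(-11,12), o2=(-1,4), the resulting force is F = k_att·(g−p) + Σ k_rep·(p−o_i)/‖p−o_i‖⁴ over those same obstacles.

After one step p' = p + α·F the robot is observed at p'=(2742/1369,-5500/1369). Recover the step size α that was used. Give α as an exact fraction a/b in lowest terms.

F_att = 5/4·(g−p) = 5/4·(8,-8) = (10.0000,-10.0000)
o1: d²=317 > ρ²=56 → inactive
o2: d²=37 ≤ ρ²=56; F_rep = 20·(1,-6)/37² = (0.0146,-0.0877)
F = F_att + ΣF_rep = (10.0146,-10.0877)
Δp = p'−p = (2.0029,-2.0175); α = Δx/Fx = (2742/1369) / (13710/1369) = 1/5
check: Δy/Fy = (-2762/1369) / (-13810/1369) = 1/5 ✓

α = 1/5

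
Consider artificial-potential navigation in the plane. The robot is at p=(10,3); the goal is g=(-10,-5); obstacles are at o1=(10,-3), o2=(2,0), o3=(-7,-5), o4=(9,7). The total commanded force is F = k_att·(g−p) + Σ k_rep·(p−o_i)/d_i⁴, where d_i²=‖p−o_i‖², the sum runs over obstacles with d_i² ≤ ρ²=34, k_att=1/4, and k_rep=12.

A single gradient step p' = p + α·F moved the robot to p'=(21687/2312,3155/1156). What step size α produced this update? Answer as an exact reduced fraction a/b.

α = 1/8

F_att = 1/4·(g−p) = 1/4·(-20,-8) = (-5.0000,-2.0000)
o1: d²=36 > ρ²=34 → inactive
o2: d²=73 > ρ²=34 → inactive
o3: d²=353 > ρ²=34 → inactive
o4: d²=17 ≤ ρ²=34; F_rep = 12·(1,-4)/17² = (0.0415,-0.1661)
F = F_att + ΣF_rep = (-4.9585,-2.1661)
Δp = p'−p = (-0.6198,-0.2708); α = Δx/Fx = (-1433/2312) / (-1433/289) = 1/8
check: Δy/Fy = (-313/1156) / (-626/289) = 1/8 ✓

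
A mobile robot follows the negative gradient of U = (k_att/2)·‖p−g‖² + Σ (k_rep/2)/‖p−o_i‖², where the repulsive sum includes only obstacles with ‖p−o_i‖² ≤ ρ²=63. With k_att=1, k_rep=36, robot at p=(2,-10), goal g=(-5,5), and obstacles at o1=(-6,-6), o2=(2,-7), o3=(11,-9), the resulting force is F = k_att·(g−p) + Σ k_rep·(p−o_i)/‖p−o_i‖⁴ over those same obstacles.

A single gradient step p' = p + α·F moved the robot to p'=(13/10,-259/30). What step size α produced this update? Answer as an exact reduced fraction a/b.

F_att = 1·(g−p) = 1·(-7,15) = (-7.0000,15.0000)
o1: d²=80 > ρ²=63 → inactive
o2: d²=9 ≤ ρ²=63; F_rep = 36·(0,-3)/9² = (0.0000,-1.3333)
o3: d²=82 > ρ²=63 → inactive
F = F_att + ΣF_rep = (-7.0000,13.6667)
Δp = p'−p = (-0.7000,1.3667); α = Δx/Fx = (-7/10) / (-7) = 1/10
check: Δy/Fy = (41/30) / (41/3) = 1/10 ✓

α = 1/10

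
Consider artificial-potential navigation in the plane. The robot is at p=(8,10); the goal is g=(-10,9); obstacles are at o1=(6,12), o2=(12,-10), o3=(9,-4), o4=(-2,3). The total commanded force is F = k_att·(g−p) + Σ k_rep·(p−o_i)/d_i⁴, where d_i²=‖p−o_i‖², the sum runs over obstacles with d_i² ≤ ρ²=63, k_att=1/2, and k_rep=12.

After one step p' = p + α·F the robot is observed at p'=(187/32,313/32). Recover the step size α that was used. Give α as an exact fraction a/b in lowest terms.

F_att = 1/2·(g−p) = 1/2·(-18,-1) = (-9.0000,-0.5000)
o1: d²=8 ≤ ρ²=63; F_rep = 12·(2,-2)/8² = (0.3750,-0.3750)
o2: d²=416 > ρ²=63 → inactive
o3: d²=197 > ρ²=63 → inactive
o4: d²=149 > ρ²=63 → inactive
F = F_att + ΣF_rep = (-8.6250,-0.8750)
Δp = p'−p = (-2.1562,-0.2188); α = Δx/Fx = (-69/32) / (-69/8) = 1/4
check: Δy/Fy = (-7/32) / (-7/8) = 1/4 ✓

α = 1/4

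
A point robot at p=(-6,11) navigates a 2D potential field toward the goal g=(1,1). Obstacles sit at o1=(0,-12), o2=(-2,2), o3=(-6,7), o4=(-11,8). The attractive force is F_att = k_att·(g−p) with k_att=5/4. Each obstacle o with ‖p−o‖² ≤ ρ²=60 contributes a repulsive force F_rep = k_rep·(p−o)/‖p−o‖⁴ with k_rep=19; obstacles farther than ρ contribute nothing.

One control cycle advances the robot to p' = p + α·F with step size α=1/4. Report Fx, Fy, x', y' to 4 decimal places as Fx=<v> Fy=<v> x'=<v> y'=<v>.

F_att = 5/4·(g−p) = 5/4·(7,-10) = (8.7500,-12.5000)
o1: d²=565 > ρ²=60 → inactive
o2: d²=97 > ρ²=60 → inactive
o3: d²=16 ≤ ρ²=60; F_rep = 19·(0,4)/16² = (0.0000,0.2969)
o4: d²=34 ≤ ρ²=60; F_rep = 19·(5,3)/34² = (0.0822,0.0493)
F = F_att + ΣF_rep = (8.8322,-12.1538)
p' = p + 1/4·F = (-3.7920,7.9615)

Fx=8.8322 Fy=-12.1538 x'=-3.7920 y'=7.9615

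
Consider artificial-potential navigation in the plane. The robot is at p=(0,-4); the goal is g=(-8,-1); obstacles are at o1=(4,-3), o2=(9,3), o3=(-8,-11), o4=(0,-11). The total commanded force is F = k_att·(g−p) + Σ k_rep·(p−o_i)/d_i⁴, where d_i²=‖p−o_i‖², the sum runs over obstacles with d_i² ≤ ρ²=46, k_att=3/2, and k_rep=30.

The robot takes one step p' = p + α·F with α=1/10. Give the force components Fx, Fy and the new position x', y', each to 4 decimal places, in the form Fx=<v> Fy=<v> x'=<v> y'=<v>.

Fx=-12.4152 Fy=4.3962 x'=-1.2415 y'=-3.5604

F_att = 3/2·(g−p) = 3/2·(-8,3) = (-12.0000,4.5000)
o1: d²=17 ≤ ρ²=46; F_rep = 30·(-4,-1)/17² = (-0.4152,-0.1038)
o2: d²=130 > ρ²=46 → inactive
o3: d²=113 > ρ²=46 → inactive
o4: d²=49 > ρ²=46 → inactive
F = F_att + ΣF_rep = (-12.4152,4.3962)
p' = p + 1/10·F = (-1.2415,-3.5604)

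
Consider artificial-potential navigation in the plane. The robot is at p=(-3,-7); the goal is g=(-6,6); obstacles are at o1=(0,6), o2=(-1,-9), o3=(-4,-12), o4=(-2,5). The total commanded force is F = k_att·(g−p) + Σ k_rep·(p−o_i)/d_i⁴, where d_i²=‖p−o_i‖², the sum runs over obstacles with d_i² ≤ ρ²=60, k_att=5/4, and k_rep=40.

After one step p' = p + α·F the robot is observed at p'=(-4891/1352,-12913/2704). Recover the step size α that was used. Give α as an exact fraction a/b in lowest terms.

F_att = 5/4·(g−p) = 5/4·(-3,13) = (-3.7500,16.2500)
o1: d²=178 > ρ²=60 → inactive
o2: d²=8 ≤ ρ²=60; F_rep = 40·(-2,2)/8² = (-1.2500,1.2500)
o3: d²=26 ≤ ρ²=60; F_rep = 40·(1,5)/26² = (0.0592,0.2959)
o4: d²=145 > ρ²=60 → inactive
F = F_att + ΣF_rep = (-4.9408,17.7959)
Δp = p'−p = (-0.6176,2.2245); α = Δx/Fx = (-835/1352) / (-835/169) = 1/8
check: Δy/Fy = (6015/2704) / (6015/338) = 1/8 ✓

α = 1/8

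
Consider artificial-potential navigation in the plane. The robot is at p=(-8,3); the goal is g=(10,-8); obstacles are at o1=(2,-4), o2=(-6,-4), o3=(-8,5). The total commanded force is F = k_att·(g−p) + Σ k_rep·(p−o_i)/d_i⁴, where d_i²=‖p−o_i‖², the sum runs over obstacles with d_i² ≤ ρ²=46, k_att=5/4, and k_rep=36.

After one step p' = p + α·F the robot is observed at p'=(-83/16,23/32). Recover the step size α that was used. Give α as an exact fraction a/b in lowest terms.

F_att = 5/4·(g−p) = 5/4·(18,-11) = (22.5000,-13.7500)
o1: d²=149 > ρ²=46 → inactive
o2: d²=53 > ρ²=46 → inactive
o3: d²=4 ≤ ρ²=46; F_rep = 36·(0,-2)/4² = (0.0000,-4.5000)
F = F_att + ΣF_rep = (22.5000,-18.2500)
Δp = p'−p = (2.8125,-2.2812); α = Δx/Fx = (45/16) / (45/2) = 1/8
check: Δy/Fy = (-73/32) / (-73/4) = 1/8 ✓

α = 1/8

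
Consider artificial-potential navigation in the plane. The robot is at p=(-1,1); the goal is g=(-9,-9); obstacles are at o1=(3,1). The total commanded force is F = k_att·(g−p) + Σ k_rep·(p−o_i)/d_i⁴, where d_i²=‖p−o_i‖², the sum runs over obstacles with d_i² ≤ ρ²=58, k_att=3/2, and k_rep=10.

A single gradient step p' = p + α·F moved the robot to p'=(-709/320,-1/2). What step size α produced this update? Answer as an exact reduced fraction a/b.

α = 1/10

F_att = 3/2·(g−p) = 3/2·(-8,-10) = (-12.0000,-15.0000)
o1: d²=16 ≤ ρ²=58; F_rep = 10·(-4,0)/16² = (-0.1562,0.0000)
F = F_att + ΣF_rep = (-12.1562,-15.0000)
Δp = p'−p = (-1.2156,-1.5000); α = Δx/Fx = (-389/320) / (-389/32) = 1/10
check: Δy/Fy = (-3/2) / (-15) = 1/10 ✓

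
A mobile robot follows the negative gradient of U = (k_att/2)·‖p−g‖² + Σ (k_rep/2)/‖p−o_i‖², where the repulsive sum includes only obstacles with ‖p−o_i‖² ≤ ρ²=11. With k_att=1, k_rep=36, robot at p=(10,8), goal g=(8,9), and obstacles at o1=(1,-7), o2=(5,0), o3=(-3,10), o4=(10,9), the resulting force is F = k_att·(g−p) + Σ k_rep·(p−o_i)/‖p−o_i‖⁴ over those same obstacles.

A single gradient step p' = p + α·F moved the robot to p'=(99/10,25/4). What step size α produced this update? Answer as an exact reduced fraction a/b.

α = 1/20

F_att = 1·(g−p) = 1·(-2,1) = (-2.0000,1.0000)
o1: d²=306 > ρ²=11 → inactive
o2: d²=89 > ρ²=11 → inactive
o3: d²=173 > ρ²=11 → inactive
o4: d²=1 ≤ ρ²=11; F_rep = 36·(0,-1)/1² = (0.0000,-36.0000)
F = F_att + ΣF_rep = (-2.0000,-35.0000)
Δp = p'−p = (-0.1000,-1.7500); α = Δx/Fx = (-1/10) / (-2) = 1/20
check: Δy/Fy = (-7/4) / (-35) = 1/20 ✓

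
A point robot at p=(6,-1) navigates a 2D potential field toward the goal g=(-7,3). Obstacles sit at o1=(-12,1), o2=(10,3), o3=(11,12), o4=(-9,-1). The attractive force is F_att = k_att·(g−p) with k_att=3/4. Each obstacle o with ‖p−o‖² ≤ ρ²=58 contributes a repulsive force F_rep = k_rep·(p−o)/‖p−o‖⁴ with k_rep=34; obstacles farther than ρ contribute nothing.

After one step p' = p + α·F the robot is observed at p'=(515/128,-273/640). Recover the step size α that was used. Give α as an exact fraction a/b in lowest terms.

α = 1/5

F_att = 3/4·(g−p) = 3/4·(-13,4) = (-9.7500,3.0000)
o1: d²=328 > ρ²=58 → inactive
o2: d²=32 ≤ ρ²=58; F_rep = 34·(-4,-4)/32² = (-0.1328,-0.1328)
o3: d²=194 > ρ²=58 → inactive
o4: d²=225 > ρ²=58 → inactive
F = F_att + ΣF_rep = (-9.8828,2.8672)
Δp = p'−p = (-1.9766,0.5734); α = Δx/Fx = (-253/128) / (-1265/128) = 1/5
check: Δy/Fy = (367/640) / (367/128) = 1/5 ✓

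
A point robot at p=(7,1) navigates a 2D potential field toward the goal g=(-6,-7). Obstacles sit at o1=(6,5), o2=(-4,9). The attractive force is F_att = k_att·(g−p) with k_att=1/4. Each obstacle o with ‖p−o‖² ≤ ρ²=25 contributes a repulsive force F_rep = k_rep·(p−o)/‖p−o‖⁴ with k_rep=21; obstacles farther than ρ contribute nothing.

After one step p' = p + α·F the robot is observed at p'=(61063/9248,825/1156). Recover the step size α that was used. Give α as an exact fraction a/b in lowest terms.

F_att = 1/4·(g−p) = 1/4·(-13,-8) = (-3.2500,-2.0000)
o1: d²=17 ≤ ρ²=25; F_rep = 21·(1,-4)/17² = (0.0727,-0.2907)
o2: d²=185 > ρ²=25 → inactive
F = F_att + ΣF_rep = (-3.1773,-2.2907)
Δp = p'−p = (-0.3972,-0.2863); α = Δx/Fx = (-3673/9248) / (-3673/1156) = 1/8
check: Δy/Fy = (-331/1156) / (-662/289) = 1/8 ✓

α = 1/8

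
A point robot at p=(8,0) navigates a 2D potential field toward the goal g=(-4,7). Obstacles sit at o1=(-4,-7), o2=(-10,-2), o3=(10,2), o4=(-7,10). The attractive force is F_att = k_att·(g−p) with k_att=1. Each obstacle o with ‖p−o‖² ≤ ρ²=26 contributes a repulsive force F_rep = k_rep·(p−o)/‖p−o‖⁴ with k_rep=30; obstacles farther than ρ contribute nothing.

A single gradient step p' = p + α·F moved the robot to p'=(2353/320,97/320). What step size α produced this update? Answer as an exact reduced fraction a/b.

α = 1/20

F_att = 1·(g−p) = 1·(-12,7) = (-12.0000,7.0000)
o1: d²=193 > ρ²=26 → inactive
o2: d²=328 > ρ²=26 → inactive
o3: d²=8 ≤ ρ²=26; F_rep = 30·(-2,-2)/8² = (-0.9375,-0.9375)
o4: d²=325 > ρ²=26 → inactive
F = F_att + ΣF_rep = (-12.9375,6.0625)
Δp = p'−p = (-0.6469,0.3031); α = Δx/Fx = (-207/320) / (-207/16) = 1/20
check: Δy/Fy = (97/320) / (97/16) = 1/20 ✓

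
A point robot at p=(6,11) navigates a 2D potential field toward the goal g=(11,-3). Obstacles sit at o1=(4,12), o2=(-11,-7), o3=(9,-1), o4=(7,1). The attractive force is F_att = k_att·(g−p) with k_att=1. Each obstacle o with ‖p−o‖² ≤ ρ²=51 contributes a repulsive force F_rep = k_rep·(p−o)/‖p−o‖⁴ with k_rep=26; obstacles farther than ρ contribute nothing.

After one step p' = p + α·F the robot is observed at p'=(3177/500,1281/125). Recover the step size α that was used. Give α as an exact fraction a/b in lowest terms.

F_att = 1·(g−p) = 1·(5,-14) = (5.0000,-14.0000)
o1: d²=5 ≤ ρ²=51; F_rep = 26·(2,-1)/5² = (2.0800,-1.0400)
o2: d²=613 > ρ²=51 → inactive
o3: d²=153 > ρ²=51 → inactive
o4: d²=101 > ρ²=51 → inactive
F = F_att + ΣF_rep = (7.0800,-15.0400)
Δp = p'−p = (0.3540,-0.7520); α = Δx/Fx = (177/500) / (177/25) = 1/20
check: Δy/Fy = (-94/125) / (-376/25) = 1/20 ✓

α = 1/20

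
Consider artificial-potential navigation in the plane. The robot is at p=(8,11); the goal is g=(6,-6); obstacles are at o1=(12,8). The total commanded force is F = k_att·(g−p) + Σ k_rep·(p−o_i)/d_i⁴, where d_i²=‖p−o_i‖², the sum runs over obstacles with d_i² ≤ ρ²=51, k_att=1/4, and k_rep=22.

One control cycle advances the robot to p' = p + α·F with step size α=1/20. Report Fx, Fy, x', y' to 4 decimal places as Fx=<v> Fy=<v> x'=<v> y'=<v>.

Fx=-0.6408 Fy=-4.1444 x'=7.9680 y'=10.7928

F_att = 1/4·(g−p) = 1/4·(-2,-17) = (-0.5000,-4.2500)
o1: d²=25 ≤ ρ²=51; F_rep = 22·(-4,3)/25² = (-0.1408,0.1056)
F = F_att + ΣF_rep = (-0.6408,-4.1444)
p' = p + 1/20·F = (7.9680,10.7928)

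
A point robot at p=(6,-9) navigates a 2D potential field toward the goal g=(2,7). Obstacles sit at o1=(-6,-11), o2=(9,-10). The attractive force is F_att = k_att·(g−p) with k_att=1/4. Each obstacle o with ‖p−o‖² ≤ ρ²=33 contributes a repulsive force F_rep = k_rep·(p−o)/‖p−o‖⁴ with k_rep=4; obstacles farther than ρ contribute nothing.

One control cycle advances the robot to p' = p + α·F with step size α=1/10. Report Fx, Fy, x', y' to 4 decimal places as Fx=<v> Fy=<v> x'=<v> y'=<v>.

F_att = 1/4·(g−p) = 1/4·(-4,16) = (-1.0000,4.0000)
o1: d²=148 > ρ²=33 → inactive
o2: d²=10 ≤ ρ²=33; F_rep = 4·(-3,1)/10² = (-0.1200,0.0400)
F = F_att + ΣF_rep = (-1.1200,4.0400)
p' = p + 1/10·F = (5.8880,-8.5960)

Fx=-1.1200 Fy=4.0400 x'=5.8880 y'=-8.5960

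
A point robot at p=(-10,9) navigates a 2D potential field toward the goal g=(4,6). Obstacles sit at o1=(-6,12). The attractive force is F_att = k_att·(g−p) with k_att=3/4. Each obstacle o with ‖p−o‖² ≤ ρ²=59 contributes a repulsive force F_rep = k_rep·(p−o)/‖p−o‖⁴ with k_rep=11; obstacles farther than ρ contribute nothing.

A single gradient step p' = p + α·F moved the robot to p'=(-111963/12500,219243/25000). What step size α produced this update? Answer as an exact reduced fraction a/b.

F_att = 3/4·(g−p) = 3/4·(14,-3) = (10.5000,-2.2500)
o1: d²=25 ≤ ρ²=59; F_rep = 11·(-4,-3)/25² = (-0.0704,-0.0528)
F = F_att + ΣF_rep = (10.4296,-2.3028)
Δp = p'−p = (1.0430,-0.2303); α = Δx/Fx = (13037/12500) / (13037/1250) = 1/10
check: Δy/Fy = (-5757/25000) / (-5757/2500) = 1/10 ✓

α = 1/10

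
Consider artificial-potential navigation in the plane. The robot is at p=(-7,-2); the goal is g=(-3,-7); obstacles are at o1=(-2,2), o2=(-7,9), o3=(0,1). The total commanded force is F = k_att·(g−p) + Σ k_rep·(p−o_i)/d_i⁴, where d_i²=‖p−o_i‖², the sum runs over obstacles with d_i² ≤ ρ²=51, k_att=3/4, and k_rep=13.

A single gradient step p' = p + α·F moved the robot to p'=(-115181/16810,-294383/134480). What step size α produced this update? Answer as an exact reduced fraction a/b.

F_att = 3/4·(g−p) = 3/4·(4,-5) = (3.0000,-3.7500)
o1: d²=41 ≤ ρ²=51; F_rep = 13·(-5,-4)/41² = (-0.0387,-0.0309)
o2: d²=121 > ρ²=51 → inactive
o3: d²=58 > ρ²=51 → inactive
F = F_att + ΣF_rep = (2.9613,-3.7809)
Δp = p'−p = (0.1481,-0.1890); α = Δx/Fx = (2489/16810) / (4978/1681) = 1/20
check: Δy/Fy = (-25423/134480) / (-25423/6724) = 1/20 ✓

α = 1/20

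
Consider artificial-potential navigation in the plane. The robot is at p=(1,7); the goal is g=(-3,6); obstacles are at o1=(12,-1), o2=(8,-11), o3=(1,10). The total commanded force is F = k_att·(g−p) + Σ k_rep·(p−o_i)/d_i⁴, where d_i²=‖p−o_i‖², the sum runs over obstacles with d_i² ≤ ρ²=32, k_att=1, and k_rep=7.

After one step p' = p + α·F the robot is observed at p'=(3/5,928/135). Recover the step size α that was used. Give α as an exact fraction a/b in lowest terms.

α = 1/10

F_att = 1·(g−p) = 1·(-4,-1) = (-4.0000,-1.0000)
o1: d²=185 > ρ²=32 → inactive
o2: d²=373 > ρ²=32 → inactive
o3: d²=9 ≤ ρ²=32; F_rep = 7·(0,-3)/9² = (0.0000,-0.2593)
F = F_att + ΣF_rep = (-4.0000,-1.2593)
Δp = p'−p = (-0.4000,-0.1259); α = Δx/Fx = (-2/5) / (-4) = 1/10
check: Δy/Fy = (-17/135) / (-34/27) = 1/10 ✓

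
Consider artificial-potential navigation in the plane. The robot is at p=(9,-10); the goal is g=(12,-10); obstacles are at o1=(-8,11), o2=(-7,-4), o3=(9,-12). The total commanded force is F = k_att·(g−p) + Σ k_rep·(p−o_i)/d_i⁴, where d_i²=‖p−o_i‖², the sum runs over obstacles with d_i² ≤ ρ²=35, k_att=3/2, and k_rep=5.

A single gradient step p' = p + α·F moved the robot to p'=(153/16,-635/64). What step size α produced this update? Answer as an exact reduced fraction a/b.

F_att = 3/2·(g−p) = 3/2·(3,0) = (4.5000,0.0000)
o1: d²=730 > ρ²=35 → inactive
o2: d²=292 > ρ²=35 → inactive
o3: d²=4 ≤ ρ²=35; F_rep = 5·(0,2)/4² = (0.0000,0.6250)
F = F_att + ΣF_rep = (4.5000,0.6250)
Δp = p'−p = (0.5625,0.0781); α = Δx/Fx = (9/16) / (9/2) = 1/8
check: Δy/Fy = (5/64) / (5/8) = 1/8 ✓

α = 1/8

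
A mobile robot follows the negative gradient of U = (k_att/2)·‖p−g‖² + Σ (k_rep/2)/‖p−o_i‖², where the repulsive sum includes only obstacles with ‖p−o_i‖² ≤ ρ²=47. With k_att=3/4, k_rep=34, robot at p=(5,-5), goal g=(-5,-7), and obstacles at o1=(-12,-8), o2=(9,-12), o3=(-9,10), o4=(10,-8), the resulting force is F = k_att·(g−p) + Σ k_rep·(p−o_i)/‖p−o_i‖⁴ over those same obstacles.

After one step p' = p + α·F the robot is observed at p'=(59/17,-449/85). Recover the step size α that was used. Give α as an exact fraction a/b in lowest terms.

α = 1/5

F_att = 3/4·(g−p) = 3/4·(-10,-2) = (-7.5000,-1.5000)
o1: d²=298 > ρ²=47 → inactive
o2: d²=65 > ρ²=47 → inactive
o3: d²=421 > ρ²=47 → inactive
o4: d²=34 ≤ ρ²=47; F_rep = 34·(-5,3)/34² = (-0.1471,0.0882)
F = F_att + ΣF_rep = (-7.6471,-1.4118)
Δp = p'−p = (-1.5294,-0.2824); α = Δx/Fx = (-26/17) / (-130/17) = 1/5
check: Δy/Fy = (-24/85) / (-24/17) = 1/5 ✓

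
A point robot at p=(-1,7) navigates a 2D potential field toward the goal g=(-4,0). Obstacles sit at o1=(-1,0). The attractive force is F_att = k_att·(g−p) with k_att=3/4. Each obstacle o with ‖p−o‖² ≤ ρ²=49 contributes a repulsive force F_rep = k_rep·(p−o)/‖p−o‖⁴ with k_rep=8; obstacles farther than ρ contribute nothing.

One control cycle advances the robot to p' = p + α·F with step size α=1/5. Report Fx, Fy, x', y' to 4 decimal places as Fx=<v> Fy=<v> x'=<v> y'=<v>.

F_att = 3/4·(g−p) = 3/4·(-3,-7) = (-2.2500,-5.2500)
o1: d²=49 ≤ ρ²=49; F_rep = 8·(0,7)/49² = (0.0000,0.0233)
F = F_att + ΣF_rep = (-2.2500,-5.2267)
p' = p + 1/5·F = (-1.4500,5.9547)

Fx=-2.2500 Fy=-5.2267 x'=-1.4500 y'=5.9547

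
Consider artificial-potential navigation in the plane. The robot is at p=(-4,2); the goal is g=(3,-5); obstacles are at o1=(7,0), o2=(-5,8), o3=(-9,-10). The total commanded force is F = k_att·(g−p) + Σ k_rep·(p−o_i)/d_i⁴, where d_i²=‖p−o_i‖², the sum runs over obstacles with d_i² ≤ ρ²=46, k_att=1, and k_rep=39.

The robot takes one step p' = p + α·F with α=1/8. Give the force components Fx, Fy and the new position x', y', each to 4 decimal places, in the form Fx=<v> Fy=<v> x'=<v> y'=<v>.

Fx=7.0285 Fy=-7.1709 x'=-3.1214 y'=1.1036

F_att = 1·(g−p) = 1·(7,-7) = (7.0000,-7.0000)
o1: d²=125 > ρ²=46 → inactive
o2: d²=37 ≤ ρ²=46; F_rep = 39·(1,-6)/37² = (0.0285,-0.1709)
o3: d²=169 > ρ²=46 → inactive
F = F_att + ΣF_rep = (7.0285,-7.1709)
p' = p + 1/8·F = (-3.1214,1.1036)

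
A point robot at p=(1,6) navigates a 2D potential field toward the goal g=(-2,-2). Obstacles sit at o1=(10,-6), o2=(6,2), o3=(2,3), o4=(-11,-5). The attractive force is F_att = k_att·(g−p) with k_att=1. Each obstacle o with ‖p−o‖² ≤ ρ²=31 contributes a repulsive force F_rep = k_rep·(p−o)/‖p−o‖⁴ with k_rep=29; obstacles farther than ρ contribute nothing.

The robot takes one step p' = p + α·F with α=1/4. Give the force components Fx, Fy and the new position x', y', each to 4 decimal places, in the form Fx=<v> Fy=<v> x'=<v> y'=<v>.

Fx=-3.2900 Fy=-7.1300 x'=0.1775 y'=4.2175

F_att = 1·(g−p) = 1·(-3,-8) = (-3.0000,-8.0000)
o1: d²=225 > ρ²=31 → inactive
o2: d²=41 > ρ²=31 → inactive
o3: d²=10 ≤ ρ²=31; F_rep = 29·(-1,3)/10² = (-0.2900,0.8700)
o4: d²=265 > ρ²=31 → inactive
F = F_att + ΣF_rep = (-3.2900,-7.1300)
p' = p + 1/4·F = (0.1775,4.2175)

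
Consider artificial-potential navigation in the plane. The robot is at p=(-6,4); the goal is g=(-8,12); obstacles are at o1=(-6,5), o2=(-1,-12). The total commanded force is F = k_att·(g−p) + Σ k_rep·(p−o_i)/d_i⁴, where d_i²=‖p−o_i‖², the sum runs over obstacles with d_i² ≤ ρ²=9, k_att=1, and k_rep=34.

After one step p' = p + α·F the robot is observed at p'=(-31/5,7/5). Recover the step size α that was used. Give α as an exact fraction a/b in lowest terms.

α = 1/10

F_att = 1·(g−p) = 1·(-2,8) = (-2.0000,8.0000)
o1: d²=1 ≤ ρ²=9; F_rep = 34·(0,-1)/1² = (0.0000,-34.0000)
o2: d²=281 > ρ²=9 → inactive
F = F_att + ΣF_rep = (-2.0000,-26.0000)
Δp = p'−p = (-0.2000,-2.6000); α = Δx/Fx = (-1/5) / (-2) = 1/10
check: Δy/Fy = (-13/5) / (-26) = 1/10 ✓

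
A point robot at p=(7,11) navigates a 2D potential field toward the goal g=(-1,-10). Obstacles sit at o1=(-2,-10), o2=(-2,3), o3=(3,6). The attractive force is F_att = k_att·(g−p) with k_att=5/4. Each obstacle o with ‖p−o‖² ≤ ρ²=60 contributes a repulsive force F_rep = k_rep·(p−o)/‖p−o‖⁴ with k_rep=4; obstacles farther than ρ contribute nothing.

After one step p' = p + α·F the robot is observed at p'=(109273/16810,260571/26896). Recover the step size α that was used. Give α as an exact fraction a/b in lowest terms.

F_att = 5/4·(g−p) = 5/4·(-8,-21) = (-10.0000,-26.2500)
o1: d²=522 > ρ²=60 → inactive
o2: d²=145 > ρ²=60 → inactive
o3: d²=41 ≤ ρ²=60; F_rep = 4·(4,5)/41² = (0.0095,0.0119)
F = F_att + ΣF_rep = (-9.9905,-26.2381)
Δp = p'−p = (-0.4995,-1.3119); α = Δx/Fx = (-8397/16810) / (-16794/1681) = 1/20
check: Δy/Fy = (-35285/26896) / (-176425/6724) = 1/20 ✓

α = 1/20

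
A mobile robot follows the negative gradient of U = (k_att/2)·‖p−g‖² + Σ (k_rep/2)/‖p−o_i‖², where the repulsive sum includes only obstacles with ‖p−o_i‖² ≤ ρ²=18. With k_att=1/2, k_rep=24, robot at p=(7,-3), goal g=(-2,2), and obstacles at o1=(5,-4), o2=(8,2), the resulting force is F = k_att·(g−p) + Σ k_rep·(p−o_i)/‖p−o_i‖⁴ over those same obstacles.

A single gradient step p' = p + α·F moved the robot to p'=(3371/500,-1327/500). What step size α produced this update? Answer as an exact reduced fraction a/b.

α = 1/10

F_att = 1/2·(g−p) = 1/2·(-9,5) = (-4.5000,2.5000)
o1: d²=5 ≤ ρ²=18; F_rep = 24·(2,1)/5² = (1.9200,0.9600)
o2: d²=26 > ρ²=18 → inactive
F = F_att + ΣF_rep = (-2.5800,3.4600)
Δp = p'−p = (-0.2580,0.3460); α = Δx/Fx = (-129/500) / (-129/50) = 1/10
check: Δy/Fy = (173/500) / (173/50) = 1/10 ✓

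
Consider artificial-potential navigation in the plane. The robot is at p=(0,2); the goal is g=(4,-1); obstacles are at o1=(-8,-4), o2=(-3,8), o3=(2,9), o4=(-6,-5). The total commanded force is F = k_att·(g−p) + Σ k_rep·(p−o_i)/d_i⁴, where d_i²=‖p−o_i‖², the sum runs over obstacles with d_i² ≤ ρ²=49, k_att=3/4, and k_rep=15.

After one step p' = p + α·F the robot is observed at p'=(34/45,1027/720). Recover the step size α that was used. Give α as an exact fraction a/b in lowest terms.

F_att = 3/4·(g−p) = 3/4·(4,-3) = (3.0000,-2.2500)
o1: d²=100 > ρ²=49 → inactive
o2: d²=45 ≤ ρ²=49; F_rep = 15·(3,-6)/45² = (0.0222,-0.0444)
o3: d²=53 > ρ²=49 → inactive
o4: d²=85 > ρ²=49 → inactive
F = F_att + ΣF_rep = (3.0222,-2.2944)
Δp = p'−p = (0.7556,-0.5736); α = Δx/Fx = (34/45) / (136/45) = 1/4
check: Δy/Fy = (-413/720) / (-413/180) = 1/4 ✓

α = 1/4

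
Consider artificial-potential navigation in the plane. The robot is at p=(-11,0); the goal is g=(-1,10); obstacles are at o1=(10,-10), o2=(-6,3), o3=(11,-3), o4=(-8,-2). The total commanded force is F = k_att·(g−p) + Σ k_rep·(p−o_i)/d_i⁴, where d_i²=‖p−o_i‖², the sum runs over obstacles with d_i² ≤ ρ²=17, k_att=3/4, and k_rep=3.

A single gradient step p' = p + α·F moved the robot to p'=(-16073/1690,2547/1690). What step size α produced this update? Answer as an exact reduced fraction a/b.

α = 1/5

F_att = 3/4·(g−p) = 3/4·(10,10) = (7.5000,7.5000)
o1: d²=541 > ρ²=17 → inactive
o2: d²=34 > ρ²=17 → inactive
o3: d²=493 > ρ²=17 → inactive
o4: d²=13 ≤ ρ²=17; F_rep = 3·(-3,2)/13² = (-0.0533,0.0355)
F = F_att + ΣF_rep = (7.4467,7.5355)
Δp = p'−p = (1.4893,1.5071); α = Δx/Fx = (2517/1690) / (2517/338) = 1/5
check: Δy/Fy = (2547/1690) / (2547/338) = 1/5 ✓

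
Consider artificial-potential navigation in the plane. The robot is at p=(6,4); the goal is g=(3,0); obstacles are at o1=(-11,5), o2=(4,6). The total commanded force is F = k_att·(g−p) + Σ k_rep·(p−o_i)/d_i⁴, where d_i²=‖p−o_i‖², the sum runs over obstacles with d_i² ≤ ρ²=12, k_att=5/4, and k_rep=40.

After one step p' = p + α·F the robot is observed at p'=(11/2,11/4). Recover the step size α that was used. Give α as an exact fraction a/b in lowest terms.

F_att = 5/4·(g−p) = 5/4·(-3,-4) = (-3.7500,-5.0000)
o1: d²=290 > ρ²=12 → inactive
o2: d²=8 ≤ ρ²=12; F_rep = 40·(2,-2)/8² = (1.2500,-1.2500)
F = F_att + ΣF_rep = (-2.5000,-6.2500)
Δp = p'−p = (-0.5000,-1.2500); α = Δx/Fx = (-1/2) / (-5/2) = 1/5
check: Δy/Fy = (-5/4) / (-25/4) = 1/5 ✓

α = 1/5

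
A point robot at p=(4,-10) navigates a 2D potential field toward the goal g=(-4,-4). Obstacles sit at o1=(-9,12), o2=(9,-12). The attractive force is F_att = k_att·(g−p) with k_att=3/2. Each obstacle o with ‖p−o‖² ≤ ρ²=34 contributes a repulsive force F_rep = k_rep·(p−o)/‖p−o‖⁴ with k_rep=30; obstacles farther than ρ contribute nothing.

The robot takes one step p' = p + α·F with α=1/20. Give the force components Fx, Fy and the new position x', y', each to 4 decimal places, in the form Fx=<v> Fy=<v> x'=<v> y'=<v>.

F_att = 3/2·(g−p) = 3/2·(-8,6) = (-12.0000,9.0000)
o1: d²=653 > ρ²=34 → inactive
o2: d²=29 ≤ ρ²=34; F_rep = 30·(-5,2)/29² = (-0.1784,0.0713)
F = F_att + ΣF_rep = (-12.1784,9.0713)
p' = p + 1/20·F = (3.3911,-9.5464)

Fx=-12.1784 Fy=9.0713 x'=3.3911 y'=-9.5464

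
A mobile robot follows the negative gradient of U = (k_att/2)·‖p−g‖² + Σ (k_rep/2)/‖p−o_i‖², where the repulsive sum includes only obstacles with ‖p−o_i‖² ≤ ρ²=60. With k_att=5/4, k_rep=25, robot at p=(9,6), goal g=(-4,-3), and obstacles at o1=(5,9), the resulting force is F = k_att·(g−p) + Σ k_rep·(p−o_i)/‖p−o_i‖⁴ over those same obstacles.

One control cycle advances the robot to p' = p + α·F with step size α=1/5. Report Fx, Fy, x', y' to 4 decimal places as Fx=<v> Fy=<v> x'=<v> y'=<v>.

Fx=-16.0900 Fy=-11.3700 x'=5.7820 y'=3.7260

F_att = 5/4·(g−p) = 5/4·(-13,-9) = (-16.2500,-11.2500)
o1: d²=25 ≤ ρ²=60; F_rep = 25·(4,-3)/25² = (0.1600,-0.1200)
F = F_att + ΣF_rep = (-16.0900,-11.3700)
p' = p + 1/5·F = (5.7820,3.7260)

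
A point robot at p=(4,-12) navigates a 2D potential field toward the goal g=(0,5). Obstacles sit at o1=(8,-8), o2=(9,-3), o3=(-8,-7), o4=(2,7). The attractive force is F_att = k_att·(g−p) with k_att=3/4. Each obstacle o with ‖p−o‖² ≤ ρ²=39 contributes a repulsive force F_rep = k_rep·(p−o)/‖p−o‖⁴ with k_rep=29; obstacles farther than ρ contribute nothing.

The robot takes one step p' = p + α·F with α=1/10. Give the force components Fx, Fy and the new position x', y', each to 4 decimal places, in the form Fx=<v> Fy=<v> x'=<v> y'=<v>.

Fx=-3.1133 Fy=12.6367 x'=3.6887 y'=-10.7363

F_att = 3/4·(g−p) = 3/4·(-4,17) = (-3.0000,12.7500)
o1: d²=32 ≤ ρ²=39; F_rep = 29·(-4,-4)/32² = (-0.1133,-0.1133)
o2: d²=106 > ρ²=39 → inactive
o3: d²=169 > ρ²=39 → inactive
o4: d²=365 > ρ²=39 → inactive
F = F_att + ΣF_rep = (-3.1133,12.6367)
p' = p + 1/10·F = (3.6887,-10.7363)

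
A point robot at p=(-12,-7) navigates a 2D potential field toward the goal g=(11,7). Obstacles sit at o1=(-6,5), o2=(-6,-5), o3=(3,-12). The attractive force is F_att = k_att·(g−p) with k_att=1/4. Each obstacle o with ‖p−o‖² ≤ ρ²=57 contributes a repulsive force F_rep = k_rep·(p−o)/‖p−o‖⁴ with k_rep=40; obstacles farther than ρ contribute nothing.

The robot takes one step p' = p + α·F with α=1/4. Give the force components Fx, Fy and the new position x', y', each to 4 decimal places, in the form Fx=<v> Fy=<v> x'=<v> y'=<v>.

Fx=5.6000 Fy=3.4500 x'=-10.6000 y'=-6.1375

F_att = 1/4·(g−p) = 1/4·(23,14) = (5.7500,3.5000)
o1: d²=180 > ρ²=57 → inactive
o2: d²=40 ≤ ρ²=57; F_rep = 40·(-6,-2)/40² = (-0.1500,-0.0500)
o3: d²=250 > ρ²=57 → inactive
F = F_att + ΣF_rep = (5.6000,3.4500)
p' = p + 1/4·F = (-10.6000,-6.1375)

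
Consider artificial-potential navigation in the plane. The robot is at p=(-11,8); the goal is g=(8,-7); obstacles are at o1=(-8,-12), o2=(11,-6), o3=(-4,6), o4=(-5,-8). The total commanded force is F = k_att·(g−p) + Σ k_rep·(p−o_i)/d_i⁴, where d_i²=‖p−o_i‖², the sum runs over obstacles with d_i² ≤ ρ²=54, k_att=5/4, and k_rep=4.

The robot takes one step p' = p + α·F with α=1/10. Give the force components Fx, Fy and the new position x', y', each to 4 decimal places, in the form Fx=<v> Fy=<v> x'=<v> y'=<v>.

Fx=23.7400 Fy=-18.7472 x'=-8.6260 y'=6.1253

F_att = 5/4·(g−p) = 5/4·(19,-15) = (23.7500,-18.7500)
o1: d²=409 > ρ²=54 → inactive
o2: d²=680 > ρ²=54 → inactive
o3: d²=53 ≤ ρ²=54; F_rep = 4·(-7,2)/53² = (-0.0100,0.0028)
o4: d²=292 > ρ²=54 → inactive
F = F_att + ΣF_rep = (23.7400,-18.7472)
p' = p + 1/10·F = (-8.6260,6.1253)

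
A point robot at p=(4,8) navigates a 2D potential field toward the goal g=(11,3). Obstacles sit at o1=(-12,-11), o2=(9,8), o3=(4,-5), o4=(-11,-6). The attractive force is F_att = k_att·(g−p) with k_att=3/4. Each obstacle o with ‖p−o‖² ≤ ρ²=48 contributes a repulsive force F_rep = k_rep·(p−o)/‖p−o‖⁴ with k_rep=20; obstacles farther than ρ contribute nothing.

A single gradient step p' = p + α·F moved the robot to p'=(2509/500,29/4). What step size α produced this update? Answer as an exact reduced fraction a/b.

F_att = 3/4·(g−p) = 3/4·(7,-5) = (5.2500,-3.7500)
o1: d²=617 > ρ²=48 → inactive
o2: d²=25 ≤ ρ²=48; F_rep = 20·(-5,0)/25² = (-0.1600,0.0000)
o3: d²=169 > ρ²=48 → inactive
o4: d²=421 > ρ²=48 → inactive
F = F_att + ΣF_rep = (5.0900,-3.7500)
Δp = p'−p = (1.0180,-0.7500); α = Δx/Fx = (509/500) / (509/100) = 1/5
check: Δy/Fy = (-3/4) / (-15/4) = 1/5 ✓

α = 1/5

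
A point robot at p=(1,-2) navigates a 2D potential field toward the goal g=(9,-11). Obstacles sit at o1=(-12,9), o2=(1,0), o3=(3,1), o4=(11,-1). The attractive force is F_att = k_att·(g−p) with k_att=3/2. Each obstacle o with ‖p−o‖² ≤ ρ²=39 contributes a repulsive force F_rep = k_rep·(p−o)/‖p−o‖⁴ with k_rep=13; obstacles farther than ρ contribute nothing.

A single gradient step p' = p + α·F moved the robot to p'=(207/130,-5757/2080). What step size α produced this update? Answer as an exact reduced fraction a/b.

F_att = 3/2·(g−p) = 3/2·(8,-9) = (12.0000,-13.5000)
o1: d²=290 > ρ²=39 → inactive
o2: d²=4 ≤ ρ²=39; F_rep = 13·(0,-2)/4² = (0.0000,-1.6250)
o3: d²=13 ≤ ρ²=39; F_rep = 13·(-2,-3)/13² = (-0.1538,-0.2308)
o4: d²=101 > ρ²=39 → inactive
F = F_att + ΣF_rep = (11.8462,-15.3558)
Δp = p'−p = (0.5923,-0.7678); α = Δx/Fx = (77/130) / (154/13) = 1/20
check: Δy/Fy = (-1597/2080) / (-1597/104) = 1/20 ✓

α = 1/20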